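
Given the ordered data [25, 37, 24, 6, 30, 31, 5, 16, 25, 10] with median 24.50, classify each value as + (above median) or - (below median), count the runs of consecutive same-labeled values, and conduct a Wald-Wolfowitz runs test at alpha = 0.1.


Step 1: Compute median = 24.50; label A = above, B = below.
Labels in order: AABBAABBAB  (n_A = 5, n_B = 5)
Step 2: Count runs R = 6.
Step 3: Under H0 (random ordering), E[R] = 2*n_A*n_B/(n_A+n_B) + 1 = 2*5*5/10 + 1 = 6.0000.
        Var[R] = 2*n_A*n_B*(2*n_A*n_B - n_A - n_B) / ((n_A+n_B)^2 * (n_A+n_B-1)) = 2000/900 = 2.2222.
        SD[R] = 1.4907.
Step 4: R = E[R], so z = 0 with no continuity correction.
Step 5: Two-sided p-value via normal approximation = 2*(1 - Phi(|z|)) = 1.000000.
Step 6: alpha = 0.1. fail to reject H0.

R = 6, z = 0.0000, p = 1.000000, fail to reject H0.


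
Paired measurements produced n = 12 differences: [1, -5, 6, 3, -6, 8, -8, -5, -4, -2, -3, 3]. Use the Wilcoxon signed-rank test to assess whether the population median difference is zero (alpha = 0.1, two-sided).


Step 1: Drop any zero differences (none here) and take |d_i|.
|d| = [1, 5, 6, 3, 6, 8, 8, 5, 4, 2, 3, 3]
Step 2: Midrank |d_i| (ties get averaged ranks).
ranks: |1|->1, |5|->7.5, |6|->9.5, |3|->4, |6|->9.5, |8|->11.5, |8|->11.5, |5|->7.5, |4|->6, |2|->2, |3|->4, |3|->4
Step 3: Attach original signs; sum ranks with positive sign and with negative sign.
W+ = 1 + 9.5 + 4 + 11.5 + 4 = 30
W- = 7.5 + 9.5 + 11.5 + 7.5 + 6 + 2 + 4 = 48
(Check: W+ + W- = 78 should equal n(n+1)/2 = 78.)
Step 4: Test statistic W = min(W+, W-) = 30.
Step 5: Ties in |d|, so use the tie-corrected normal approximation.
        E[W] = n(n+1)/4 = 12*13/4 = 39.
        Tie groups: |d|=3 (t=3), |d|=5 (t=2), |d|=6 (t=2), |d|=8 (t=2); sum(t^3 - t) = 42.
        Var[W] = n(n+1)(2n+1)/24 - sum(t^3-t)/48 = 3900/24 - 42/48 = 161.625.
        z = (W - E[W]) / sqrt(Var[W]) = (30 - 39) / 12.7132 = -0.7079.
        Two-sided p = 2*Phi(z) = 0.478991.
Step 6: alpha = 0.1. fail to reject H0.

W+ = 30, W- = 48, W = min = 30, p = 0.478991, fail to reject H0.


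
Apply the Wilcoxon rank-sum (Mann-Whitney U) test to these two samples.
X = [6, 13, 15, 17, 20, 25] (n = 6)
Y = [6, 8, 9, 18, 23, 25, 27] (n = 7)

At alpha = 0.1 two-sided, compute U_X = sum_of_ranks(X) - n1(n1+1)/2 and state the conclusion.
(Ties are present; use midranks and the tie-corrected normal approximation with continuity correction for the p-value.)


Step 1: Combine and sort all 13 observations; assign midranks.
sorted (value, group): (6,X), (6,Y), (8,Y), (9,Y), (13,X), (15,X), (17,X), (18,Y), (20,X), (23,Y), (25,X), (25,Y), (27,Y)
ranks: 6->1.5, 6->1.5, 8->3, 9->4, 13->5, 15->6, 17->7, 18->8, 20->9, 23->10, 25->11.5, 25->11.5, 27->13
Step 2: Rank sum for X: R1 = 1.5 + 5 + 6 + 7 + 9 + 11.5 = 40.
Step 3: U_X = R1 - n1(n1+1)/2 = 40 - 6*7/2 = 40 - 21 = 19.
       U_Y = n1*n2 - U_X = 42 - 19 = 23.
Step 4: Ties are present, so use the tie-corrected normal approximation (with continuity correction) for the p-value.
Step 5: p-value = 0.829863; compare to alpha = 0.1. fail to reject H0.

U_X = 19, p = 0.829863, fail to reject H0 at alpha = 0.1.


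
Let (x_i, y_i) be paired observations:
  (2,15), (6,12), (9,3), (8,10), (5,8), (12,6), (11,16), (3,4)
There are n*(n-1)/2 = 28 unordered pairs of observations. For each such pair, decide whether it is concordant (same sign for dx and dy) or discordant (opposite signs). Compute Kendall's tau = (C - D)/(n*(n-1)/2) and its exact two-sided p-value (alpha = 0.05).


Step 1: Enumerate the 28 unordered pairs (i,j) with i<j and classify each by sign(x_j-x_i) * sign(y_j-y_i).
  (1,2):dx=+4,dy=-3->D; (1,3):dx=+7,dy=-12->D; (1,4):dx=+6,dy=-5->D; (1,5):dx=+3,dy=-7->D
  (1,6):dx=+10,dy=-9->D; (1,7):dx=+9,dy=+1->C; (1,8):dx=+1,dy=-11->D; (2,3):dx=+3,dy=-9->D
  (2,4):dx=+2,dy=-2->D; (2,5):dx=-1,dy=-4->C; (2,6):dx=+6,dy=-6->D; (2,7):dx=+5,dy=+4->C
  (2,8):dx=-3,dy=-8->C; (3,4):dx=-1,dy=+7->D; (3,5):dx=-4,dy=+5->D; (3,6):dx=+3,dy=+3->C
  (3,7):dx=+2,dy=+13->C; (3,8):dx=-6,dy=+1->D; (4,5):dx=-3,dy=-2->C; (4,6):dx=+4,dy=-4->D
  (4,7):dx=+3,dy=+6->C; (4,8):dx=-5,dy=-6->C; (5,6):dx=+7,dy=-2->D; (5,7):dx=+6,dy=+8->C
  (5,8):dx=-2,dy=-4->C; (6,7):dx=-1,dy=+10->D; (6,8):dx=-9,dy=-2->C; (7,8):dx=-8,dy=-12->C
Step 2: C = 13, D = 15, total pairs = 28.
Step 3: tau = (C - D)/(n(n-1)/2) = (13 - 15)/28 = -0.071429.
Step 4: Exact two-sided p-value (enumerate n! = 40320 permutations of y under H0): p = 0.904861.
Step 5: alpha = 0.05. fail to reject H0.

tau_b = -0.0714 (C=13, D=15), p = 0.904861, fail to reject H0.


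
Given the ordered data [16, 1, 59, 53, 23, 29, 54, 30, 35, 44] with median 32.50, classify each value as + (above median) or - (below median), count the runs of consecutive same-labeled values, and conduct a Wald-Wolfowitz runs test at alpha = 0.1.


Step 1: Compute median = 32.50; label A = above, B = below.
Labels in order: BBAABBABAA  (n_A = 5, n_B = 5)
Step 2: Count runs R = 6.
Step 3: Under H0 (random ordering), E[R] = 2*n_A*n_B/(n_A+n_B) + 1 = 2*5*5/10 + 1 = 6.0000.
        Var[R] = 2*n_A*n_B*(2*n_A*n_B - n_A - n_B) / ((n_A+n_B)^2 * (n_A+n_B-1)) = 2000/900 = 2.2222.
        SD[R] = 1.4907.
Step 4: R = E[R], so z = 0 with no continuity correction.
Step 5: Two-sided p-value via normal approximation = 2*(1 - Phi(|z|)) = 1.000000.
Step 6: alpha = 0.1. fail to reject H0.

R = 6, z = 0.0000, p = 1.000000, fail to reject H0.


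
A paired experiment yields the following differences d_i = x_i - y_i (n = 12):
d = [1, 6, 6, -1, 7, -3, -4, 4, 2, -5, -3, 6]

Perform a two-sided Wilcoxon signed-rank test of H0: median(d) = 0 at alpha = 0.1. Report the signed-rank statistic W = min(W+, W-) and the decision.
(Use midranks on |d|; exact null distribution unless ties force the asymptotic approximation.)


Step 1: Drop any zero differences (none here) and take |d_i|.
|d| = [1, 6, 6, 1, 7, 3, 4, 4, 2, 5, 3, 6]
Step 2: Midrank |d_i| (ties get averaged ranks).
ranks: |1|->1.5, |6|->10, |6|->10, |1|->1.5, |7|->12, |3|->4.5, |4|->6.5, |4|->6.5, |2|->3, |5|->8, |3|->4.5, |6|->10
Step 3: Attach original signs; sum ranks with positive sign and with negative sign.
W+ = 1.5 + 10 + 10 + 12 + 6.5 + 3 + 10 = 53
W- = 1.5 + 4.5 + 6.5 + 8 + 4.5 = 25
(Check: W+ + W- = 78 should equal n(n+1)/2 = 78.)
Step 4: Test statistic W = min(W+, W-) = 25.
Step 5: Ties in |d|, so use the tie-corrected normal approximation.
        E[W] = n(n+1)/4 = 12*13/4 = 39.
        Tie groups: |d|=1 (t=2), |d|=3 (t=2), |d|=4 (t=2), |d|=6 (t=3); sum(t^3 - t) = 42.
        Var[W] = n(n+1)(2n+1)/24 - sum(t^3-t)/48 = 3900/24 - 42/48 = 161.625.
        z = (W - E[W]) / sqrt(Var[W]) = (25 - 39) / 12.7132 = -1.1012.
        Two-sided p = 2*Phi(z) = 0.270801.
Step 6: alpha = 0.1. fail to reject H0.

W+ = 53, W- = 25, W = min = 25, p = 0.270801, fail to reject H0.


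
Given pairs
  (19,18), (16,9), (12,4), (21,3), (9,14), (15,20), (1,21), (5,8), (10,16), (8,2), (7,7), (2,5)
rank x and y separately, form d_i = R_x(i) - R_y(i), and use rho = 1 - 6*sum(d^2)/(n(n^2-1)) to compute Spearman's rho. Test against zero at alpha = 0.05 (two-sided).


Step 1: Rank x and y separately (midranks; no ties here).
rank(x): 19->11, 16->10, 12->8, 21->12, 9->6, 15->9, 1->1, 5->3, 10->7, 8->5, 7->4, 2->2
rank(y): 18->10, 9->7, 4->3, 3->2, 14->8, 20->11, 21->12, 8->6, 16->9, 2->1, 7->5, 5->4
Step 2: d_i = R_x(i) - R_y(i); compute d_i^2.
  (11-10)^2=1, (10-7)^2=9, (8-3)^2=25, (12-2)^2=100, (6-8)^2=4, (9-11)^2=4, (1-12)^2=121, (3-6)^2=9, (7-9)^2=4, (5-1)^2=16, (4-5)^2=1, (2-4)^2=4
sum(d^2) = 298.
Step 3: rho = 1 - 6*298 / (12*(12^2 - 1)) = 1 - 1788/1716 = -0.041958.
Step 4: Under H0, t = rho * sqrt((n-2)/(1-rho^2)) = -0.1328 ~ t(10).
Step 5: Two-sided p-value from the t-distribution with 10 df = 0.896986.
Step 6: alpha = 0.05. fail to reject H0.

rho = -0.0420, p = 0.896986, fail to reject H0 at alpha = 0.05.


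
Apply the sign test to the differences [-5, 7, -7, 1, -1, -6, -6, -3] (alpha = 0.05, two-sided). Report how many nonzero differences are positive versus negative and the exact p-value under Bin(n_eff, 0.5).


Step 1: Discard zero differences. Original n = 8; n_eff = number of nonzero differences = 8.
Nonzero differences (with sign): -5, +7, -7, +1, -1, -6, -6, -3
Step 2: Count signs: positive = 2, negative = 6.
Step 3: Under H0: P(positive) = 0.5, so the number of positives S ~ Bin(8, 0.5).
Step 4: Two-sided exact p-value = sum of Bin(8,0.5) probabilities at or below the observed probability = 0.289062.
Step 5: alpha = 0.05. fail to reject H0.

n_eff = 8, pos = 2, neg = 6, p = 0.289062, fail to reject H0.


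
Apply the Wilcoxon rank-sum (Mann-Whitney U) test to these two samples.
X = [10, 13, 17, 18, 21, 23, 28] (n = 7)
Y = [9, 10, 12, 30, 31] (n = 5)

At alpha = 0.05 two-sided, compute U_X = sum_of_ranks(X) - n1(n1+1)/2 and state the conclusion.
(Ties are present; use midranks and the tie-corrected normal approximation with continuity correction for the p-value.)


Step 1: Combine and sort all 12 observations; assign midranks.
sorted (value, group): (9,Y), (10,X), (10,Y), (12,Y), (13,X), (17,X), (18,X), (21,X), (23,X), (28,X), (30,Y), (31,Y)
ranks: 9->1, 10->2.5, 10->2.5, 12->4, 13->5, 17->6, 18->7, 21->8, 23->9, 28->10, 30->11, 31->12
Step 2: Rank sum for X: R1 = 2.5 + 5 + 6 + 7 + 8 + 9 + 10 = 47.5.
Step 3: U_X = R1 - n1(n1+1)/2 = 47.5 - 7*8/2 = 47.5 - 28 = 19.5.
       U_Y = n1*n2 - U_X = 35 - 19.5 = 15.5.
Step 4: Ties are present, so use the tie-corrected normal approximation (with continuity correction) for the p-value.
Step 5: p-value = 0.807210; compare to alpha = 0.05. fail to reject H0.

U_X = 19.5, p = 0.807210, fail to reject H0 at alpha = 0.05.


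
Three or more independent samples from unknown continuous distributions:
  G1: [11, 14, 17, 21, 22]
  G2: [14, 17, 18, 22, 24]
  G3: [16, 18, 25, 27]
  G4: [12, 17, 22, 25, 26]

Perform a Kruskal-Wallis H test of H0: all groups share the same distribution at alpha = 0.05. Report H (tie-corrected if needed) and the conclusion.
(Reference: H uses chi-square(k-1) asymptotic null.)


Step 1: Combine all N = 19 observations and assign midranks.
sorted (value, group, rank): (11,G1,1), (12,G4,2), (14,G1,3.5), (14,G2,3.5), (16,G3,5), (17,G1,7), (17,G2,7), (17,G4,7), (18,G2,9.5), (18,G3,9.5), (21,G1,11), (22,G1,13), (22,G2,13), (22,G4,13), (24,G2,15), (25,G3,16.5), (25,G4,16.5), (26,G4,18), (27,G3,19)
Step 2: Sum ranks within each group.
R_1 = 35.5 (n_1 = 5)
R_2 = 48 (n_2 = 5)
R_3 = 50 (n_3 = 4)
R_4 = 56.5 (n_4 = 5)
Step 3: H = 12/(N(N+1)) * sum(R_i^2/n_i) - 3(N+1)
     = 12/(19*20) * (35.5^2/5 + 48^2/5 + 50^2/4 + 56.5^2/5) - 3*20
     = 0.031579 * 1976.3 - 60
     = 2.409474.
Step 4: Ties present; correction factor C = 1 - 66/(19^3 - 19) = 0.990351. Corrected H = 2.409474 / 0.990351 = 2.432950.
Step 5: Under H0, H ~ chi^2(3); p-value = 0.487531.
Step 6: alpha = 0.05. fail to reject H0.

H = 2.4329, df = 3, p = 0.487531, fail to reject H0.


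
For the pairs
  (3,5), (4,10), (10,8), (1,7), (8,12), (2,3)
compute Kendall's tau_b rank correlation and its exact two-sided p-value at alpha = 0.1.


Step 1: Enumerate the 15 unordered pairs (i,j) with i<j and classify each by sign(x_j-x_i) * sign(y_j-y_i).
  (1,2):dx=+1,dy=+5->C; (1,3):dx=+7,dy=+3->C; (1,4):dx=-2,dy=+2->D; (1,5):dx=+5,dy=+7->C
  (1,6):dx=-1,dy=-2->C; (2,3):dx=+6,dy=-2->D; (2,4):dx=-3,dy=-3->C; (2,5):dx=+4,dy=+2->C
  (2,6):dx=-2,dy=-7->C; (3,4):dx=-9,dy=-1->C; (3,5):dx=-2,dy=+4->D; (3,6):dx=-8,dy=-5->C
  (4,5):dx=+7,dy=+5->C; (4,6):dx=+1,dy=-4->D; (5,6):dx=-6,dy=-9->C
Step 2: C = 11, D = 4, total pairs = 15.
Step 3: tau = (C - D)/(n(n-1)/2) = (11 - 4)/15 = 0.466667.
Step 4: Exact two-sided p-value (enumerate n! = 720 permutations of y under H0): p = 0.272222.
Step 5: alpha = 0.1. fail to reject H0.

tau_b = 0.4667 (C=11, D=4), p = 0.272222, fail to reject H0.


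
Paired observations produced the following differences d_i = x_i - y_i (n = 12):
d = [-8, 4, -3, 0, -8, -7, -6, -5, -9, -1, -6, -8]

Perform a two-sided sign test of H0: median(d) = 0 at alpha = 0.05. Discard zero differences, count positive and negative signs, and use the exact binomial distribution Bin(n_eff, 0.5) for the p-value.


Step 1: Discard zero differences. Original n = 12; n_eff = number of nonzero differences = 11.
Nonzero differences (with sign): -8, +4, -3, -8, -7, -6, -5, -9, -1, -6, -8
Step 2: Count signs: positive = 1, negative = 10.
Step 3: Under H0: P(positive) = 0.5, so the number of positives S ~ Bin(11, 0.5).
Step 4: Two-sided exact p-value = sum of Bin(11,0.5) probabilities at or below the observed probability = 0.011719.
Step 5: alpha = 0.05. reject H0.

n_eff = 11, pos = 1, neg = 10, p = 0.011719, reject H0.


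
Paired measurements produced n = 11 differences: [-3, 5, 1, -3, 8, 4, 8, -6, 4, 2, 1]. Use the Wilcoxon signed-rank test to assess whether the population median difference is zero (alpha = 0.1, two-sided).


Step 1: Drop any zero differences (none here) and take |d_i|.
|d| = [3, 5, 1, 3, 8, 4, 8, 6, 4, 2, 1]
Step 2: Midrank |d_i| (ties get averaged ranks).
ranks: |3|->4.5, |5|->8, |1|->1.5, |3|->4.5, |8|->10.5, |4|->6.5, |8|->10.5, |6|->9, |4|->6.5, |2|->3, |1|->1.5
Step 3: Attach original signs; sum ranks with positive sign and with negative sign.
W+ = 8 + 1.5 + 10.5 + 6.5 + 10.5 + 6.5 + 3 + 1.5 = 48
W- = 4.5 + 4.5 + 9 = 18
(Check: W+ + W- = 66 should equal n(n+1)/2 = 66.)
Step 4: Test statistic W = min(W+, W-) = 18.
Step 5: Ties in |d|, so use the tie-corrected normal approximation.
        E[W] = n(n+1)/4 = 11*12/4 = 33.
        Tie groups: |d|=1 (t=2), |d|=3 (t=2), |d|=4 (t=2), |d|=8 (t=2); sum(t^3 - t) = 24.
        Var[W] = n(n+1)(2n+1)/24 - sum(t^3-t)/48 = 3036/24 - 24/48 = 126.
        z = (W - E[W]) / sqrt(Var[W]) = (18 - 33) / 11.2250 = -1.3363.
        Two-sided p = 2*Phi(z) = 0.181449.
Step 6: alpha = 0.1. fail to reject H0.

W+ = 48, W- = 18, W = min = 18, p = 0.181449, fail to reject H0.


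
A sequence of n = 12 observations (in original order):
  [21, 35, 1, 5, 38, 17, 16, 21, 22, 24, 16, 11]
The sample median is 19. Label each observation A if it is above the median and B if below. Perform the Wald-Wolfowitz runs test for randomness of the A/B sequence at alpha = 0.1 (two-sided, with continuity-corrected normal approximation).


Step 1: Compute median = 19; label A = above, B = below.
Labels in order: AABBABBAAABB  (n_A = 6, n_B = 6)
Step 2: Count runs R = 6.
Step 3: Under H0 (random ordering), E[R] = 2*n_A*n_B/(n_A+n_B) + 1 = 2*6*6/12 + 1 = 7.0000.
        Var[R] = 2*n_A*n_B*(2*n_A*n_B - n_A - n_B) / ((n_A+n_B)^2 * (n_A+n_B-1)) = 4320/1584 = 2.7273.
        SD[R] = 1.6514.
Step 4: Continuity-corrected z = (R + 0.5 - E[R]) / SD[R] = (6 + 0.5 - 7.0000) / 1.6514 = -0.3028.
Step 5: Two-sided p-value via normal approximation = 2*(1 - Phi(|z|)) = 0.762069.
Step 6: alpha = 0.1. fail to reject H0.

R = 6, z = -0.3028, p = 0.762069, fail to reject H0.


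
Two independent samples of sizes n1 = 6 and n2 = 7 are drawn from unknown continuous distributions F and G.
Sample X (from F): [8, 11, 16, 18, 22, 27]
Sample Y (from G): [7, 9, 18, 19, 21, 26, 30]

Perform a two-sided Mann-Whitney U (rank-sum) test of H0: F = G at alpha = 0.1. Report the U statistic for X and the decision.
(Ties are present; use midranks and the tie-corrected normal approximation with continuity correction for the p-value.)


Step 1: Combine and sort all 13 observations; assign midranks.
sorted (value, group): (7,Y), (8,X), (9,Y), (11,X), (16,X), (18,X), (18,Y), (19,Y), (21,Y), (22,X), (26,Y), (27,X), (30,Y)
ranks: 7->1, 8->2, 9->3, 11->4, 16->5, 18->6.5, 18->6.5, 19->8, 21->9, 22->10, 26->11, 27->12, 30->13
Step 2: Rank sum for X: R1 = 2 + 4 + 5 + 6.5 + 10 + 12 = 39.5.
Step 3: U_X = R1 - n1(n1+1)/2 = 39.5 - 6*7/2 = 39.5 - 21 = 18.5.
       U_Y = n1*n2 - U_X = 42 - 18.5 = 23.5.
Step 4: Ties are present, so use the tie-corrected normal approximation (with continuity correction) for the p-value.
Step 5: p-value = 0.774796; compare to alpha = 0.1. fail to reject H0.

U_X = 18.5, p = 0.774796, fail to reject H0 at alpha = 0.1.


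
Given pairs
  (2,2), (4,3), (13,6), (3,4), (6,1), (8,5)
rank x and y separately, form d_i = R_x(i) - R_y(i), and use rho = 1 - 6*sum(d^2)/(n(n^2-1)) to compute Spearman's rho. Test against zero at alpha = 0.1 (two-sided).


Step 1: Rank x and y separately (midranks; no ties here).
rank(x): 2->1, 4->3, 13->6, 3->2, 6->4, 8->5
rank(y): 2->2, 3->3, 6->6, 4->4, 1->1, 5->5
Step 2: d_i = R_x(i) - R_y(i); compute d_i^2.
  (1-2)^2=1, (3-3)^2=0, (6-6)^2=0, (2-4)^2=4, (4-1)^2=9, (5-5)^2=0
sum(d^2) = 14.
Step 3: rho = 1 - 6*14 / (6*(6^2 - 1)) = 1 - 84/210 = 0.600000.
Step 4: Under H0, t = rho * sqrt((n-2)/(1-rho^2)) = 1.5000 ~ t(4).
Step 5: Two-sided p-value from the t-distribution with 4 df = 0.208000.
Step 6: alpha = 0.1. fail to reject H0.

rho = 0.6000, p = 0.208000, fail to reject H0 at alpha = 0.1.


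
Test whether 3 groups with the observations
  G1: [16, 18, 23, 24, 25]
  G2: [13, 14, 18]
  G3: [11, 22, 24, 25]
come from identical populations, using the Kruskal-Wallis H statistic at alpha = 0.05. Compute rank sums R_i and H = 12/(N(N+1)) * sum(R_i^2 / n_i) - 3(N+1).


Step 1: Combine all N = 12 observations and assign midranks.
sorted (value, group, rank): (11,G3,1), (13,G2,2), (14,G2,3), (16,G1,4), (18,G1,5.5), (18,G2,5.5), (22,G3,7), (23,G1,8), (24,G1,9.5), (24,G3,9.5), (25,G1,11.5), (25,G3,11.5)
Step 2: Sum ranks within each group.
R_1 = 38.5 (n_1 = 5)
R_2 = 10.5 (n_2 = 3)
R_3 = 29 (n_3 = 4)
Step 3: H = 12/(N(N+1)) * sum(R_i^2/n_i) - 3(N+1)
     = 12/(12*13) * (38.5^2/5 + 10.5^2/3 + 29^2/4) - 3*13
     = 0.076923 * 543.45 - 39
     = 2.803846.
Step 4: Ties present; correction factor C = 1 - 18/(12^3 - 12) = 0.989510. Corrected H = 2.803846 / 0.989510 = 2.833569.
Step 5: Under H0, H ~ chi^2(2); p-value = 0.242493.
Step 6: alpha = 0.05. fail to reject H0.

H = 2.8336, df = 2, p = 0.242493, fail to reject H0.


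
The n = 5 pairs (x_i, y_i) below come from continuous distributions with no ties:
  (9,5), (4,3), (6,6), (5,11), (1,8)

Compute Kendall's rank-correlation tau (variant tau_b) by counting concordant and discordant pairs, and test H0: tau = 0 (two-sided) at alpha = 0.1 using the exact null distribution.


Step 1: Enumerate the 10 unordered pairs (i,j) with i<j and classify each by sign(x_j-x_i) * sign(y_j-y_i).
  (1,2):dx=-5,dy=-2->C; (1,3):dx=-3,dy=+1->D; (1,4):dx=-4,dy=+6->D; (1,5):dx=-8,dy=+3->D
  (2,3):dx=+2,dy=+3->C; (2,4):dx=+1,dy=+8->C; (2,5):dx=-3,dy=+5->D; (3,4):dx=-1,dy=+5->D
  (3,5):dx=-5,dy=+2->D; (4,5):dx=-4,dy=-3->C
Step 2: C = 4, D = 6, total pairs = 10.
Step 3: tau = (C - D)/(n(n-1)/2) = (4 - 6)/10 = -0.200000.
Step 4: Exact two-sided p-value (enumerate n! = 120 permutations of y under H0): p = 0.816667.
Step 5: alpha = 0.1. fail to reject H0.

tau_b = -0.2000 (C=4, D=6), p = 0.816667, fail to reject H0.


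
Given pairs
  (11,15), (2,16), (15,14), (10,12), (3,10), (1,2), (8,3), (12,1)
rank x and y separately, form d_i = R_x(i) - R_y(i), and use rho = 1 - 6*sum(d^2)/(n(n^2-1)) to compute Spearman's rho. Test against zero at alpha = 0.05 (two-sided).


Step 1: Rank x and y separately (midranks; no ties here).
rank(x): 11->6, 2->2, 15->8, 10->5, 3->3, 1->1, 8->4, 12->7
rank(y): 15->7, 16->8, 14->6, 12->5, 10->4, 2->2, 3->3, 1->1
Step 2: d_i = R_x(i) - R_y(i); compute d_i^2.
  (6-7)^2=1, (2-8)^2=36, (8-6)^2=4, (5-5)^2=0, (3-4)^2=1, (1-2)^2=1, (4-3)^2=1, (7-1)^2=36
sum(d^2) = 80.
Step 3: rho = 1 - 6*80 / (8*(8^2 - 1)) = 1 - 480/504 = 0.047619.
Step 4: Under H0, t = rho * sqrt((n-2)/(1-rho^2)) = 0.1168 ~ t(6).
Step 5: Two-sided p-value from the t-distribution with 6 df = 0.910849.
Step 6: alpha = 0.05. fail to reject H0.

rho = 0.0476, p = 0.910849, fail to reject H0 at alpha = 0.05.


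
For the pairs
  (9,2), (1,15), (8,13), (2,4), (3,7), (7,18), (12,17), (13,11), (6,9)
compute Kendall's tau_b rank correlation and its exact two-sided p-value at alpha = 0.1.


Step 1: Enumerate the 36 unordered pairs (i,j) with i<j and classify each by sign(x_j-x_i) * sign(y_j-y_i).
  (1,2):dx=-8,dy=+13->D; (1,3):dx=-1,dy=+11->D; (1,4):dx=-7,dy=+2->D; (1,5):dx=-6,dy=+5->D
  (1,6):dx=-2,dy=+16->D; (1,7):dx=+3,dy=+15->C; (1,8):dx=+4,dy=+9->C; (1,9):dx=-3,dy=+7->D
  (2,3):dx=+7,dy=-2->D; (2,4):dx=+1,dy=-11->D; (2,5):dx=+2,dy=-8->D; (2,6):dx=+6,dy=+3->C
  (2,7):dx=+11,dy=+2->C; (2,8):dx=+12,dy=-4->D; (2,9):dx=+5,dy=-6->D; (3,4):dx=-6,dy=-9->C
  (3,5):dx=-5,dy=-6->C; (3,6):dx=-1,dy=+5->D; (3,7):dx=+4,dy=+4->C; (3,8):dx=+5,dy=-2->D
  (3,9):dx=-2,dy=-4->C; (4,5):dx=+1,dy=+3->C; (4,6):dx=+5,dy=+14->C; (4,7):dx=+10,dy=+13->C
  (4,8):dx=+11,dy=+7->C; (4,9):dx=+4,dy=+5->C; (5,6):dx=+4,dy=+11->C; (5,7):dx=+9,dy=+10->C
  (5,8):dx=+10,dy=+4->C; (5,9):dx=+3,dy=+2->C; (6,7):dx=+5,dy=-1->D; (6,8):dx=+6,dy=-7->D
  (6,9):dx=-1,dy=-9->C; (7,8):dx=+1,dy=-6->D; (7,9):dx=-6,dy=-8->C; (8,9):dx=-7,dy=-2->C
Step 2: C = 20, D = 16, total pairs = 36.
Step 3: tau = (C - D)/(n(n-1)/2) = (20 - 16)/36 = 0.111111.
Step 4: Exact two-sided p-value (enumerate n! = 362880 permutations of y under H0): p = 0.761414.
Step 5: alpha = 0.1. fail to reject H0.

tau_b = 0.1111 (C=20, D=16), p = 0.761414, fail to reject H0.


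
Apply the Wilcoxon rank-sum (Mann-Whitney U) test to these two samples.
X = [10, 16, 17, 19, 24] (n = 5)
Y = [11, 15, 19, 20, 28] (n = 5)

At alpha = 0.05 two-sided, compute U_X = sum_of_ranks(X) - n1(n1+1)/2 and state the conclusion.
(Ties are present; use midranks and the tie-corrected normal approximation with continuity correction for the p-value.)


Step 1: Combine and sort all 10 observations; assign midranks.
sorted (value, group): (10,X), (11,Y), (15,Y), (16,X), (17,X), (19,X), (19,Y), (20,Y), (24,X), (28,Y)
ranks: 10->1, 11->2, 15->3, 16->4, 17->5, 19->6.5, 19->6.5, 20->8, 24->9, 28->10
Step 2: Rank sum for X: R1 = 1 + 4 + 5 + 6.5 + 9 = 25.5.
Step 3: U_X = R1 - n1(n1+1)/2 = 25.5 - 5*6/2 = 25.5 - 15 = 10.5.
       U_Y = n1*n2 - U_X = 25 - 10.5 = 14.5.
Step 4: Ties are present, so use the tie-corrected normal approximation (with continuity correction) for the p-value.
Step 5: p-value = 0.753298; compare to alpha = 0.05. fail to reject H0.

U_X = 10.5, p = 0.753298, fail to reject H0 at alpha = 0.05.


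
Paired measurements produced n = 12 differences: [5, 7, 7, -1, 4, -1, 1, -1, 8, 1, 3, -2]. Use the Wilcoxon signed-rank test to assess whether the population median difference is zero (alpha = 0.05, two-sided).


Step 1: Drop any zero differences (none here) and take |d_i|.
|d| = [5, 7, 7, 1, 4, 1, 1, 1, 8, 1, 3, 2]
Step 2: Midrank |d_i| (ties get averaged ranks).
ranks: |5|->9, |7|->10.5, |7|->10.5, |1|->3, |4|->8, |1|->3, |1|->3, |1|->3, |8|->12, |1|->3, |3|->7, |2|->6
Step 3: Attach original signs; sum ranks with positive sign and with negative sign.
W+ = 9 + 10.5 + 10.5 + 8 + 3 + 12 + 3 + 7 = 63
W- = 3 + 3 + 3 + 6 = 15
(Check: W+ + W- = 78 should equal n(n+1)/2 = 78.)
Step 4: Test statistic W = min(W+, W-) = 15.
Step 5: Ties in |d|, so use the tie-corrected normal approximation.
        E[W] = n(n+1)/4 = 12*13/4 = 39.
        Tie groups: |d|=1 (t=5), |d|=7 (t=2); sum(t^3 - t) = 126.
        Var[W] = n(n+1)(2n+1)/24 - sum(t^3-t)/48 = 3900/24 - 126/48 = 159.875.
        z = (W - E[W]) / sqrt(Var[W]) = (15 - 39) / 12.6442 = -1.8981.
        Two-sided p = 2*Phi(z) = 0.057682.
Step 6: alpha = 0.05. fail to reject H0.

W+ = 63, W- = 15, W = min = 15, p = 0.057682, fail to reject H0.


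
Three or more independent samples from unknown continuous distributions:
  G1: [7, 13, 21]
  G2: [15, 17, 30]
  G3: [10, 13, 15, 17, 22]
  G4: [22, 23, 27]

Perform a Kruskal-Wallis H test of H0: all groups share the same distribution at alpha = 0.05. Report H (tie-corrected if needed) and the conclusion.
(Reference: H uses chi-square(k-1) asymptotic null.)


Step 1: Combine all N = 14 observations and assign midranks.
sorted (value, group, rank): (7,G1,1), (10,G3,2), (13,G1,3.5), (13,G3,3.5), (15,G2,5.5), (15,G3,5.5), (17,G2,7.5), (17,G3,7.5), (21,G1,9), (22,G3,10.5), (22,G4,10.5), (23,G4,12), (27,G4,13), (30,G2,14)
Step 2: Sum ranks within each group.
R_1 = 13.5 (n_1 = 3)
R_2 = 27 (n_2 = 3)
R_3 = 29 (n_3 = 5)
R_4 = 35.5 (n_4 = 3)
Step 3: H = 12/(N(N+1)) * sum(R_i^2/n_i) - 3(N+1)
     = 12/(14*15) * (13.5^2/3 + 27^2/3 + 29^2/5 + 35.5^2/3) - 3*15
     = 0.057143 * 892.033 - 45
     = 5.973333.
Step 4: Ties present; correction factor C = 1 - 24/(14^3 - 14) = 0.991209. Corrected H = 5.973333 / 0.991209 = 6.026312.
Step 5: Under H0, H ~ chi^2(3); p-value = 0.110337.
Step 6: alpha = 0.05. fail to reject H0.

H = 6.0263, df = 3, p = 0.110337, fail to reject H0.


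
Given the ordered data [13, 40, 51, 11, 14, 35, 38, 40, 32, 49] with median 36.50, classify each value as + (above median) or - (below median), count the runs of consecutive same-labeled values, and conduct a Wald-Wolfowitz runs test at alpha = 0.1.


Step 1: Compute median = 36.50; label A = above, B = below.
Labels in order: BAABBBAABA  (n_A = 5, n_B = 5)
Step 2: Count runs R = 6.
Step 3: Under H0 (random ordering), E[R] = 2*n_A*n_B/(n_A+n_B) + 1 = 2*5*5/10 + 1 = 6.0000.
        Var[R] = 2*n_A*n_B*(2*n_A*n_B - n_A - n_B) / ((n_A+n_B)^2 * (n_A+n_B-1)) = 2000/900 = 2.2222.
        SD[R] = 1.4907.
Step 4: R = E[R], so z = 0 with no continuity correction.
Step 5: Two-sided p-value via normal approximation = 2*(1 - Phi(|z|)) = 1.000000.
Step 6: alpha = 0.1. fail to reject H0.

R = 6, z = 0.0000, p = 1.000000, fail to reject H0.


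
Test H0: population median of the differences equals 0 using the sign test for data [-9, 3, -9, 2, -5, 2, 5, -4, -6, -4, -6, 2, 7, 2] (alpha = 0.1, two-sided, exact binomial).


Step 1: Discard zero differences. Original n = 14; n_eff = number of nonzero differences = 14.
Nonzero differences (with sign): -9, +3, -9, +2, -5, +2, +5, -4, -6, -4, -6, +2, +7, +2
Step 2: Count signs: positive = 7, negative = 7.
Step 3: Under H0: P(positive) = 0.5, so the number of positives S ~ Bin(14, 0.5).
Step 4: Two-sided exact p-value = sum of Bin(14,0.5) probabilities at or below the observed probability = 1.000000.
Step 5: alpha = 0.1. fail to reject H0.

n_eff = 14, pos = 7, neg = 7, p = 1.000000, fail to reject H0.


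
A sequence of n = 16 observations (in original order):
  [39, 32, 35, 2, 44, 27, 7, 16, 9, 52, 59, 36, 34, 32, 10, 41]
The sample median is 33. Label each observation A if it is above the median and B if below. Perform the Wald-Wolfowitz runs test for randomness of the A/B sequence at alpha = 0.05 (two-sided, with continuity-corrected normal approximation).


Step 1: Compute median = 33; label A = above, B = below.
Labels in order: ABABABBBBAAAABBA  (n_A = 8, n_B = 8)
Step 2: Count runs R = 9.
Step 3: Under H0 (random ordering), E[R] = 2*n_A*n_B/(n_A+n_B) + 1 = 2*8*8/16 + 1 = 9.0000.
        Var[R] = 2*n_A*n_B*(2*n_A*n_B - n_A - n_B) / ((n_A+n_B)^2 * (n_A+n_B-1)) = 14336/3840 = 3.7333.
        SD[R] = 1.9322.
Step 4: R = E[R], so z = 0 with no continuity correction.
Step 5: Two-sided p-value via normal approximation = 2*(1 - Phi(|z|)) = 1.000000.
Step 6: alpha = 0.05. fail to reject H0.

R = 9, z = 0.0000, p = 1.000000, fail to reject H0.


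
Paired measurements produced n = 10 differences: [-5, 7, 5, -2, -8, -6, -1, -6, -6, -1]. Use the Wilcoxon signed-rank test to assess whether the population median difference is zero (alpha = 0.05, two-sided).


Step 1: Drop any zero differences (none here) and take |d_i|.
|d| = [5, 7, 5, 2, 8, 6, 1, 6, 6, 1]
Step 2: Midrank |d_i| (ties get averaged ranks).
ranks: |5|->4.5, |7|->9, |5|->4.5, |2|->3, |8|->10, |6|->7, |1|->1.5, |6|->7, |6|->7, |1|->1.5
Step 3: Attach original signs; sum ranks with positive sign and with negative sign.
W+ = 9 + 4.5 = 13.5
W- = 4.5 + 3 + 10 + 7 + 1.5 + 7 + 7 + 1.5 = 41.5
(Check: W+ + W- = 55 should equal n(n+1)/2 = 55.)
Step 4: Test statistic W = min(W+, W-) = 13.5.
Step 5: Ties in |d|, so use the tie-corrected normal approximation.
        E[W] = n(n+1)/4 = 10*11/4 = 27.5.
        Tie groups: |d|=1 (t=2), |d|=5 (t=2), |d|=6 (t=3); sum(t^3 - t) = 36.
        Var[W] = n(n+1)(2n+1)/24 - sum(t^3-t)/48 = 2310/24 - 36/48 = 95.5.
        z = (W - E[W]) / sqrt(Var[W]) = (13.5 - 27.5) / 9.7724 = -1.4326.
        Two-sided p = 2*Phi(z) = 0.151971.
Step 6: alpha = 0.05. fail to reject H0.

W+ = 13.5, W- = 41.5, W = min = 13.5, p = 0.151971, fail to reject H0.


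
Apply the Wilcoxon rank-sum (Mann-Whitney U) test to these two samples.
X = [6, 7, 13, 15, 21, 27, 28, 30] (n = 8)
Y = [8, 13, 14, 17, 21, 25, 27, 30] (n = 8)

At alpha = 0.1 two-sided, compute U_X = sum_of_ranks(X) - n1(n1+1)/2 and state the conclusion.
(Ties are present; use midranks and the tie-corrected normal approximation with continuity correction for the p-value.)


Step 1: Combine and sort all 16 observations; assign midranks.
sorted (value, group): (6,X), (7,X), (8,Y), (13,X), (13,Y), (14,Y), (15,X), (17,Y), (21,X), (21,Y), (25,Y), (27,X), (27,Y), (28,X), (30,X), (30,Y)
ranks: 6->1, 7->2, 8->3, 13->4.5, 13->4.5, 14->6, 15->7, 17->8, 21->9.5, 21->9.5, 25->11, 27->12.5, 27->12.5, 28->14, 30->15.5, 30->15.5
Step 2: Rank sum for X: R1 = 1 + 2 + 4.5 + 7 + 9.5 + 12.5 + 14 + 15.5 = 66.
Step 3: U_X = R1 - n1(n1+1)/2 = 66 - 8*9/2 = 66 - 36 = 30.
       U_Y = n1*n2 - U_X = 64 - 30 = 34.
Step 4: Ties are present, so use the tie-corrected normal approximation (with continuity correction) for the p-value.
Step 5: p-value = 0.874459; compare to alpha = 0.1. fail to reject H0.

U_X = 30, p = 0.874459, fail to reject H0 at alpha = 0.1.


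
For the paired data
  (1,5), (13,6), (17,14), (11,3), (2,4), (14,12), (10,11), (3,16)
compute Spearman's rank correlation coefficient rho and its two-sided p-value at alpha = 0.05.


Step 1: Rank x and y separately (midranks; no ties here).
rank(x): 1->1, 13->6, 17->8, 11->5, 2->2, 14->7, 10->4, 3->3
rank(y): 5->3, 6->4, 14->7, 3->1, 4->2, 12->6, 11->5, 16->8
Step 2: d_i = R_x(i) - R_y(i); compute d_i^2.
  (1-3)^2=4, (6-4)^2=4, (8-7)^2=1, (5-1)^2=16, (2-2)^2=0, (7-6)^2=1, (4-5)^2=1, (3-8)^2=25
sum(d^2) = 52.
Step 3: rho = 1 - 6*52 / (8*(8^2 - 1)) = 1 - 312/504 = 0.380952.
Step 4: Under H0, t = rho * sqrt((n-2)/(1-rho^2)) = 1.0092 ~ t(6).
Step 5: Two-sided p-value from the t-distribution with 6 df = 0.351813.
Step 6: alpha = 0.05. fail to reject H0.

rho = 0.3810, p = 0.351813, fail to reject H0 at alpha = 0.05.


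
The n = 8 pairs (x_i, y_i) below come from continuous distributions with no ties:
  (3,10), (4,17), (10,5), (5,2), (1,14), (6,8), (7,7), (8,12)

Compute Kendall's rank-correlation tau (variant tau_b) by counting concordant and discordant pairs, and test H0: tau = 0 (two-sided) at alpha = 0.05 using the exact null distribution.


Step 1: Enumerate the 28 unordered pairs (i,j) with i<j and classify each by sign(x_j-x_i) * sign(y_j-y_i).
  (1,2):dx=+1,dy=+7->C; (1,3):dx=+7,dy=-5->D; (1,4):dx=+2,dy=-8->D; (1,5):dx=-2,dy=+4->D
  (1,6):dx=+3,dy=-2->D; (1,7):dx=+4,dy=-3->D; (1,8):dx=+5,dy=+2->C; (2,3):dx=+6,dy=-12->D
  (2,4):dx=+1,dy=-15->D; (2,5):dx=-3,dy=-3->C; (2,6):dx=+2,dy=-9->D; (2,7):dx=+3,dy=-10->D
  (2,8):dx=+4,dy=-5->D; (3,4):dx=-5,dy=-3->C; (3,5):dx=-9,dy=+9->D; (3,6):dx=-4,dy=+3->D
  (3,7):dx=-3,dy=+2->D; (3,8):dx=-2,dy=+7->D; (4,5):dx=-4,dy=+12->D; (4,6):dx=+1,dy=+6->C
  (4,7):dx=+2,dy=+5->C; (4,8):dx=+3,dy=+10->C; (5,6):dx=+5,dy=-6->D; (5,7):dx=+6,dy=-7->D
  (5,8):dx=+7,dy=-2->D; (6,7):dx=+1,dy=-1->D; (6,8):dx=+2,dy=+4->C; (7,8):dx=+1,dy=+5->C
Step 2: C = 9, D = 19, total pairs = 28.
Step 3: tau = (C - D)/(n(n-1)/2) = (9 - 19)/28 = -0.357143.
Step 4: Exact two-sided p-value (enumerate n! = 40320 permutations of y under H0): p = 0.275099.
Step 5: alpha = 0.05. fail to reject H0.

tau_b = -0.3571 (C=9, D=19), p = 0.275099, fail to reject H0.


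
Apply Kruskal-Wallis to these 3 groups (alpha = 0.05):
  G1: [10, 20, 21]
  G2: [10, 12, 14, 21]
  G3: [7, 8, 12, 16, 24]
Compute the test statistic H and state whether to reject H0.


Step 1: Combine all N = 12 observations and assign midranks.
sorted (value, group, rank): (7,G3,1), (8,G3,2), (10,G1,3.5), (10,G2,3.5), (12,G2,5.5), (12,G3,5.5), (14,G2,7), (16,G3,8), (20,G1,9), (21,G1,10.5), (21,G2,10.5), (24,G3,12)
Step 2: Sum ranks within each group.
R_1 = 23 (n_1 = 3)
R_2 = 26.5 (n_2 = 4)
R_3 = 28.5 (n_3 = 5)
Step 3: H = 12/(N(N+1)) * sum(R_i^2/n_i) - 3(N+1)
     = 12/(12*13) * (23^2/3 + 26.5^2/4 + 28.5^2/5) - 3*13
     = 0.076923 * 514.346 - 39
     = 0.565064.
Step 4: Ties present; correction factor C = 1 - 18/(12^3 - 12) = 0.989510. Corrected H = 0.565064 / 0.989510 = 0.571054.
Step 5: Under H0, H ~ chi^2(2); p-value = 0.751618.
Step 6: alpha = 0.05. fail to reject H0.

H = 0.5711, df = 2, p = 0.751618, fail to reject H0.


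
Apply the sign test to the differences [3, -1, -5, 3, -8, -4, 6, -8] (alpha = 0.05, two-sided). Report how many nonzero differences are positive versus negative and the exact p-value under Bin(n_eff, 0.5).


Step 1: Discard zero differences. Original n = 8; n_eff = number of nonzero differences = 8.
Nonzero differences (with sign): +3, -1, -5, +3, -8, -4, +6, -8
Step 2: Count signs: positive = 3, negative = 5.
Step 3: Under H0: P(positive) = 0.5, so the number of positives S ~ Bin(8, 0.5).
Step 4: Two-sided exact p-value = sum of Bin(8,0.5) probabilities at or below the observed probability = 0.726562.
Step 5: alpha = 0.05. fail to reject H0.

n_eff = 8, pos = 3, neg = 5, p = 0.726562, fail to reject H0.


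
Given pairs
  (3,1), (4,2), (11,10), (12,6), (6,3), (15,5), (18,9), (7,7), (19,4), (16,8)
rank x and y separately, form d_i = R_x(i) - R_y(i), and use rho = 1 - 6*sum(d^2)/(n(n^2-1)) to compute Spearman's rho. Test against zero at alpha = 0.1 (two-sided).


Step 1: Rank x and y separately (midranks; no ties here).
rank(x): 3->1, 4->2, 11->5, 12->6, 6->3, 15->7, 18->9, 7->4, 19->10, 16->8
rank(y): 1->1, 2->2, 10->10, 6->6, 3->3, 5->5, 9->9, 7->7, 4->4, 8->8
Step 2: d_i = R_x(i) - R_y(i); compute d_i^2.
  (1-1)^2=0, (2-2)^2=0, (5-10)^2=25, (6-6)^2=0, (3-3)^2=0, (7-5)^2=4, (9-9)^2=0, (4-7)^2=9, (10-4)^2=36, (8-8)^2=0
sum(d^2) = 74.
Step 3: rho = 1 - 6*74 / (10*(10^2 - 1)) = 1 - 444/990 = 0.551515.
Step 4: Under H0, t = rho * sqrt((n-2)/(1-rho^2)) = 1.8700 ~ t(8).
Step 5: Two-sided p-value from the t-distribution with 8 df = 0.098401.
Step 6: alpha = 0.1. reject H0.

rho = 0.5515, p = 0.098401, reject H0 at alpha = 0.1.


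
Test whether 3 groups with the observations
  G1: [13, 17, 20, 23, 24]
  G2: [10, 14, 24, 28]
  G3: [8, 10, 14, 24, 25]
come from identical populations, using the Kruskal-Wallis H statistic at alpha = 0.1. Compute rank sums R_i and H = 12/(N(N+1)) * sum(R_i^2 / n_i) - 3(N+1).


Step 1: Combine all N = 14 observations and assign midranks.
sorted (value, group, rank): (8,G3,1), (10,G2,2.5), (10,G3,2.5), (13,G1,4), (14,G2,5.5), (14,G3,5.5), (17,G1,7), (20,G1,8), (23,G1,9), (24,G1,11), (24,G2,11), (24,G3,11), (25,G3,13), (28,G2,14)
Step 2: Sum ranks within each group.
R_1 = 39 (n_1 = 5)
R_2 = 33 (n_2 = 4)
R_3 = 33 (n_3 = 5)
Step 3: H = 12/(N(N+1)) * sum(R_i^2/n_i) - 3(N+1)
     = 12/(14*15) * (39^2/5 + 33^2/4 + 33^2/5) - 3*15
     = 0.057143 * 794.25 - 45
     = 0.385714.
Step 4: Ties present; correction factor C = 1 - 36/(14^3 - 14) = 0.986813. Corrected H = 0.385714 / 0.986813 = 0.390869.
Step 5: Under H0, H ~ chi^2(2); p-value = 0.822477.
Step 6: alpha = 0.1. fail to reject H0.

H = 0.3909, df = 2, p = 0.822477, fail to reject H0.


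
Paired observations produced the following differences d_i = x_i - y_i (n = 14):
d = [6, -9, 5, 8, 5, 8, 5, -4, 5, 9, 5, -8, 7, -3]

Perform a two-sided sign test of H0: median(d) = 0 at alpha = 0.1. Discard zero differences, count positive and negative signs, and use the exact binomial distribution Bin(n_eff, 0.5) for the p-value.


Step 1: Discard zero differences. Original n = 14; n_eff = number of nonzero differences = 14.
Nonzero differences (with sign): +6, -9, +5, +8, +5, +8, +5, -4, +5, +9, +5, -8, +7, -3
Step 2: Count signs: positive = 10, negative = 4.
Step 3: Under H0: P(positive) = 0.5, so the number of positives S ~ Bin(14, 0.5).
Step 4: Two-sided exact p-value = sum of Bin(14,0.5) probabilities at or below the observed probability = 0.179565.
Step 5: alpha = 0.1. fail to reject H0.

n_eff = 14, pos = 10, neg = 4, p = 0.179565, fail to reject H0.


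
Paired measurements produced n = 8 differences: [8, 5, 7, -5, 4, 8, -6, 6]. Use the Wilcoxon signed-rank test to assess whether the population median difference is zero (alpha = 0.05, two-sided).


Step 1: Drop any zero differences (none here) and take |d_i|.
|d| = [8, 5, 7, 5, 4, 8, 6, 6]
Step 2: Midrank |d_i| (ties get averaged ranks).
ranks: |8|->7.5, |5|->2.5, |7|->6, |5|->2.5, |4|->1, |8|->7.5, |6|->4.5, |6|->4.5
Step 3: Attach original signs; sum ranks with positive sign and with negative sign.
W+ = 7.5 + 2.5 + 6 + 1 + 7.5 + 4.5 = 29
W- = 2.5 + 4.5 = 7
(Check: W+ + W- = 36 should equal n(n+1)/2 = 36.)
Step 4: Test statistic W = min(W+, W-) = 7.
Step 5: Ties in |d|, so use the tie-corrected normal approximation.
        E[W] = n(n+1)/4 = 8*9/4 = 18.
        Tie groups: |d|=5 (t=2), |d|=6 (t=2), |d|=8 (t=2); sum(t^3 - t) = 18.
        Var[W] = n(n+1)(2n+1)/24 - sum(t^3-t)/48 = 1224/24 - 18/48 = 50.625.
        z = (W - E[W]) / sqrt(Var[W]) = (7 - 18) / 7.1151 = -1.5460.
        Two-sided p = 2*Phi(z) = 0.122104.
Step 6: alpha = 0.05. fail to reject H0.

W+ = 29, W- = 7, W = min = 7, p = 0.122104, fail to reject H0.


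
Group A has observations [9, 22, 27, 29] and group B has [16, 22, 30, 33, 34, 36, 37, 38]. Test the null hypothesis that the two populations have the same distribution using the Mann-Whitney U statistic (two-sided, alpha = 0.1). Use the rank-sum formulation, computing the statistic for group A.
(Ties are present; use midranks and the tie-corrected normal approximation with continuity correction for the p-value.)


Step 1: Combine and sort all 12 observations; assign midranks.
sorted (value, group): (9,X), (16,Y), (22,X), (22,Y), (27,X), (29,X), (30,Y), (33,Y), (34,Y), (36,Y), (37,Y), (38,Y)
ranks: 9->1, 16->2, 22->3.5, 22->3.5, 27->5, 29->6, 30->7, 33->8, 34->9, 36->10, 37->11, 38->12
Step 2: Rank sum for X: R1 = 1 + 3.5 + 5 + 6 = 15.5.
Step 3: U_X = R1 - n1(n1+1)/2 = 15.5 - 4*5/2 = 15.5 - 10 = 5.5.
       U_Y = n1*n2 - U_X = 32 - 5.5 = 26.5.
Step 4: Ties are present, so use the tie-corrected normal approximation (with continuity correction) for the p-value.
Step 5: p-value = 0.088869; compare to alpha = 0.1. reject H0.

U_X = 5.5, p = 0.088869, reject H0 at alpha = 0.1.


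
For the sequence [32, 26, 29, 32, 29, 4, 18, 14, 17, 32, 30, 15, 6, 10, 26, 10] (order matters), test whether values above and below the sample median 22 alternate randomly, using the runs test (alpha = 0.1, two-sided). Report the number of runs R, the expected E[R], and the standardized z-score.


Step 1: Compute median = 22; label A = above, B = below.
Labels in order: AAAAABBBBAABBBAB  (n_A = 8, n_B = 8)
Step 2: Count runs R = 6.
Step 3: Under H0 (random ordering), E[R] = 2*n_A*n_B/(n_A+n_B) + 1 = 2*8*8/16 + 1 = 9.0000.
        Var[R] = 2*n_A*n_B*(2*n_A*n_B - n_A - n_B) / ((n_A+n_B)^2 * (n_A+n_B-1)) = 14336/3840 = 3.7333.
        SD[R] = 1.9322.
Step 4: Continuity-corrected z = (R + 0.5 - E[R]) / SD[R] = (6 + 0.5 - 9.0000) / 1.9322 = -1.2939.
Step 5: Two-sided p-value via normal approximation = 2*(1 - Phi(|z|)) = 0.195709.
Step 6: alpha = 0.1. fail to reject H0.

R = 6, z = -1.2939, p = 0.195709, fail to reject H0.


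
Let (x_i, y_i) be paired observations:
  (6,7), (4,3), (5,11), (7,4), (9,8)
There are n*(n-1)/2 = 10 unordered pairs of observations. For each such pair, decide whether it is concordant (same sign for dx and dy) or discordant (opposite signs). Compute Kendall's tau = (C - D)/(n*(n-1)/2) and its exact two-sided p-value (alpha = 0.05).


Step 1: Enumerate the 10 unordered pairs (i,j) with i<j and classify each by sign(x_j-x_i) * sign(y_j-y_i).
  (1,2):dx=-2,dy=-4->C; (1,3):dx=-1,dy=+4->D; (1,4):dx=+1,dy=-3->D; (1,5):dx=+3,dy=+1->C
  (2,3):dx=+1,dy=+8->C; (2,4):dx=+3,dy=+1->C; (2,5):dx=+5,dy=+5->C; (3,4):dx=+2,dy=-7->D
  (3,5):dx=+4,dy=-3->D; (4,5):dx=+2,dy=+4->C
Step 2: C = 6, D = 4, total pairs = 10.
Step 3: tau = (C - D)/(n(n-1)/2) = (6 - 4)/10 = 0.200000.
Step 4: Exact two-sided p-value (enumerate n! = 120 permutations of y under H0): p = 0.816667.
Step 5: alpha = 0.05. fail to reject H0.

tau_b = 0.2000 (C=6, D=4), p = 0.816667, fail to reject H0.


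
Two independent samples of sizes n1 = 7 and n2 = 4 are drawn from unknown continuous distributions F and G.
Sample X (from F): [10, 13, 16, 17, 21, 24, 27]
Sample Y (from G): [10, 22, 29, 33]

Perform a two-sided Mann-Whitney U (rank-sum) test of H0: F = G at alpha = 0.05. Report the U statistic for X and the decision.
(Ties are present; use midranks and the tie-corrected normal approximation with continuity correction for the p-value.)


Step 1: Combine and sort all 11 observations; assign midranks.
sorted (value, group): (10,X), (10,Y), (13,X), (16,X), (17,X), (21,X), (22,Y), (24,X), (27,X), (29,Y), (33,Y)
ranks: 10->1.5, 10->1.5, 13->3, 16->4, 17->5, 21->6, 22->7, 24->8, 27->9, 29->10, 33->11
Step 2: Rank sum for X: R1 = 1.5 + 3 + 4 + 5 + 6 + 8 + 9 = 36.5.
Step 3: U_X = R1 - n1(n1+1)/2 = 36.5 - 7*8/2 = 36.5 - 28 = 8.5.
       U_Y = n1*n2 - U_X = 28 - 8.5 = 19.5.
Step 4: Ties are present, so use the tie-corrected normal approximation (with continuity correction) for the p-value.
Step 5: p-value = 0.343605; compare to alpha = 0.05. fail to reject H0.

U_X = 8.5, p = 0.343605, fail to reject H0 at alpha = 0.05.
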